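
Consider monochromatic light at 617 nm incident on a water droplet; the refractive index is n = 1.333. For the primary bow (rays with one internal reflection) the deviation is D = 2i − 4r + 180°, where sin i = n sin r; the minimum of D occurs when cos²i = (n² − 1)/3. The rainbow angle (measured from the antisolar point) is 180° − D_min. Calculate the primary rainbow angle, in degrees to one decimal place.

cos²i = (1.77689 − 1)/3 = 0.25896; i = arccos(0.50888) = 59.410°.
sin r = sin 59.410°/1.333 = 0.64579; r = 40.225°.
D_min = 2·59.410° − 4·40.225° + 180° = 137.922°.
Rainbow angle = 180° − D_min = 42.078°.

42.1°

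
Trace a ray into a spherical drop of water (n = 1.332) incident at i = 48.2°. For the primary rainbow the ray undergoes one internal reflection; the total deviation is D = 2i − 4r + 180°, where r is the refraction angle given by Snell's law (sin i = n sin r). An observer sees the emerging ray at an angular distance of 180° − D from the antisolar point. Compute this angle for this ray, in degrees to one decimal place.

39.7°

sin r = sin 48.2° / 1.332 = 0.7455/1.332 = 0.5597; r = 34.03°.
D = 2·48.2° − 4·34.03° + 180° = 96.40° − 136.13° + 180° = 140.27°.
Angle from antisolar point = 180° − D = 39.73°.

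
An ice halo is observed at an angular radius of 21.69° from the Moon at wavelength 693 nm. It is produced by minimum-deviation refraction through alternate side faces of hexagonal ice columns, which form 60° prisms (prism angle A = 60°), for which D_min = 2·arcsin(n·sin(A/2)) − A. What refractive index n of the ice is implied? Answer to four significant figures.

1.308

Rearranging: n = sin((D_min + A)/2) / sin(A/2).
(D_min + A)/2 = (21.69° + 60°)/2 = 40.845°.
n = sin 40.845° / sin 30° = 0.6540 / 0.5000 = 1.3080.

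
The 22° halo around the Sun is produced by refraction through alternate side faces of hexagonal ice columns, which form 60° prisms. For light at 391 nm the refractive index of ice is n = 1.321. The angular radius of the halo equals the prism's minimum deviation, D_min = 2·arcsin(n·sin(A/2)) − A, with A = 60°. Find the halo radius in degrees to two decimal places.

22.68°

n·sin(A/2) = 1.321 × sin 30° = 1.321 × 0.5000 = 0.6605.
D_min = 2·arcsin(0.6605) − 60° = 2 × 41.338° − 60° = 22.676°.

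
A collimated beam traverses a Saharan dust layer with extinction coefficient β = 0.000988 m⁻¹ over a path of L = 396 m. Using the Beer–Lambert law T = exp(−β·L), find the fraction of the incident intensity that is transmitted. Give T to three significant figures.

τ = β·L = 0.000988 × 396 = 0.3912.
T = exp(−0.3912) = 0.6762.

0.676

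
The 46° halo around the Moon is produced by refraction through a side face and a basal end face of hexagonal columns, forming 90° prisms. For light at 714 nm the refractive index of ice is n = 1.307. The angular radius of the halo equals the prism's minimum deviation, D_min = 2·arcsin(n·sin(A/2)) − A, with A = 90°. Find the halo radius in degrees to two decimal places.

45.09°

n·sin(A/2) = 1.307 × sin 45° = 1.307 × 0.7071 = 0.9242.
D_min = 2·arcsin(0.9242) − 90° = 2 × 67.546° − 90° = 45.093°.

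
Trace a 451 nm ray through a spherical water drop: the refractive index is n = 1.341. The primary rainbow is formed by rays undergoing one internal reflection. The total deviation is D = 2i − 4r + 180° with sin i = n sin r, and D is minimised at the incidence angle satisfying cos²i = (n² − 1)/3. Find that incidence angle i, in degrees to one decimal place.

cos²i = (1.341² − 1)/3 = (1.79828 − 1)/3 = 0.26609.
cos i = 0.51584, so i = 58.946°.

58.9°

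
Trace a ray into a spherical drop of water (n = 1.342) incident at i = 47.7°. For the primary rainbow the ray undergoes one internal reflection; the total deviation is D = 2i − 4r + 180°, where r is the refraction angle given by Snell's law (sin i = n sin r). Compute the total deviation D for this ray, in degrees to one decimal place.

141.6°

sin r = sin 47.7° / 1.342 = 0.7396/1.342 = 0.5511; r = 33.45°.
D = 2·47.7° − 4·33.45° + 180° = 95.40° − 133.78° + 180° = 141.62°.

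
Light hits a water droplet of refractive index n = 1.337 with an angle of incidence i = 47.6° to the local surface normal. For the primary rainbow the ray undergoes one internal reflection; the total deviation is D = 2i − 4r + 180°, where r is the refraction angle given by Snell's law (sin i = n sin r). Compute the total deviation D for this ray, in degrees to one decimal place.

sin r = sin 47.6° / 1.337 = 0.7385/1.337 = 0.5523; r = 33.53°.
D = 2·47.6° − 4·33.53° + 180° = 95.20° − 134.11° + 180° = 141.09°.

141.1°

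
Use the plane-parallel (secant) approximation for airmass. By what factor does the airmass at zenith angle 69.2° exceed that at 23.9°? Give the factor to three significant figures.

X(69.2°)/X(23.9°) = sec 69.2° / sec 23.9° = cos 23.9° / cos 69.2° = 0.9143/0.3551 = 2.5746.

2.57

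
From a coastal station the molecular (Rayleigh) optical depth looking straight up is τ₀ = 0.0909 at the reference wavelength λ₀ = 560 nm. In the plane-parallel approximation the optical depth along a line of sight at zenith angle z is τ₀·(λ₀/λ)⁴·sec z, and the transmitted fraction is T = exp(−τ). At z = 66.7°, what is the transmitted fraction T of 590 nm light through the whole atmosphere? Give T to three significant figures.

0.830

sec 66.7° = 2.5282.
τ = 0.0909 × (560/590)⁴ × 2.5282 = 0.0909 × 0.8116 × 2.5282 = 0.1865.
T = exp(−0.1865) = 0.8298.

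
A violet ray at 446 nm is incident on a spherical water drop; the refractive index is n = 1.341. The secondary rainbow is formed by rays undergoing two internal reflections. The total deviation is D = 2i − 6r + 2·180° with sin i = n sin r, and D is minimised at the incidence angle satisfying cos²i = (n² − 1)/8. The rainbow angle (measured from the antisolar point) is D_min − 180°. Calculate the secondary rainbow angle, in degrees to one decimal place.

53.0°

cos²i = (1.79828 − 1)/8 = 0.09979; i = arccos(0.31589) = 71.586°.
sin r = sin 71.586°/1.341 = 0.70753; r = 45.034°.
D_min = 2·71.586° − 6·45.034° + 360° = 232.966°.
Rainbow angle = D_min − 180° = 52.966°.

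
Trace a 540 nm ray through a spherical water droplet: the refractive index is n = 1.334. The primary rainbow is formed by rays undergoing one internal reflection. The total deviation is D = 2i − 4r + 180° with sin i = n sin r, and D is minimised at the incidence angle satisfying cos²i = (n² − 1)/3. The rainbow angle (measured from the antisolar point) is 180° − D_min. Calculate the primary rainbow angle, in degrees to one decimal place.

41.9°

cos²i = (1.77956 − 1)/3 = 0.25985; i = arccos(0.50976) = 59.352°.
sin r = sin 59.352°/1.334 = 0.64492; r = 40.159°.
D_min = 2·59.352° − 4·40.159° + 180° = 138.067°.
Rainbow angle = 180° − D_min = 41.933°.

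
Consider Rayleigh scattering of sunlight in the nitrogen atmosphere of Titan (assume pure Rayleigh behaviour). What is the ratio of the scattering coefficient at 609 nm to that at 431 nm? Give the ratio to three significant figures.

Rayleigh scattering ∝ λ⁻⁴, so the ratio of coefficients is the inverse fourth power of the wavelength ratio.
σ(609)/σ(431) = (431/609)⁴ = (0.7077)⁴ = 0.2509.

0.251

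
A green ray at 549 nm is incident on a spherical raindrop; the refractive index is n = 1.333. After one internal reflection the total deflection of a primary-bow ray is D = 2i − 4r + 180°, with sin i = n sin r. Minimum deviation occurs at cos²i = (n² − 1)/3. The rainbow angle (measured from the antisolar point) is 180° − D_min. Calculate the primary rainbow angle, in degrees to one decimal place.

42.1°

cos²i = (1.77689 − 1)/3 = 0.25896; i = arccos(0.50888) = 59.410°.
sin r = sin 59.410°/1.333 = 0.64579; r = 40.225°.
D_min = 2·59.410° − 4·40.225° + 180° = 137.922°.
Rainbow angle = 180° − D_min = 42.078°.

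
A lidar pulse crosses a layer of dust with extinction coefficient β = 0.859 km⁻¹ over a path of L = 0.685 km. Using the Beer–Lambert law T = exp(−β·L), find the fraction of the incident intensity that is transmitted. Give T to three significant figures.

τ = β·L = 0.859 × 0.685 = 0.5884.
T = exp(−0.5884) = 0.5552.

0.555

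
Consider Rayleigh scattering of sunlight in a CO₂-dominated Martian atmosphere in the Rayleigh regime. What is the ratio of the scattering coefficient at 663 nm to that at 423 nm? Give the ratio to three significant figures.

Rayleigh scattering ∝ λ⁻⁴, so the ratio of coefficients is the inverse fourth power of the wavelength ratio.
σ(663)/σ(423) = (423/663)⁴ = (0.6380)⁴ = 0.1657.

0.166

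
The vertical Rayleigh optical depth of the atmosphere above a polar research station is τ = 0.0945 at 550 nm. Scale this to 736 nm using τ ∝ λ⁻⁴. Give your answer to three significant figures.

0.0295

τ(736 nm) = τ(550 nm) × (550/736)⁴ = 0.0945 × (0.7473)⁴ = 0.0945 × 0.3118 = 0.0295.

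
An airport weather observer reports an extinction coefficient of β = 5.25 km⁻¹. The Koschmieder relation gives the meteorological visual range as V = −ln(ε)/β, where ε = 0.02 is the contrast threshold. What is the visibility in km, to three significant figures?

V = −ln(0.02) / 5.25 = 3.912 / 5.25 = 0.7451 km.

0.745 km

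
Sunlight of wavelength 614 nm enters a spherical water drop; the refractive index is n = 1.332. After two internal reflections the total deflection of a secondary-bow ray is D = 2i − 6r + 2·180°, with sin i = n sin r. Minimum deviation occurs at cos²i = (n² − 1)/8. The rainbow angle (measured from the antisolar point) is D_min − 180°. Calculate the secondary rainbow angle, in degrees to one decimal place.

cos²i = (1.77422 − 1)/8 = 0.09678; i = arccos(0.31109) = 71.875°.
sin r = sin 71.875°/1.332 = 0.71350; r = 45.520°.
D_min = 2·71.875° − 6·45.520° + 360° = 230.628°.
Rainbow angle = D_min − 180° = 50.628°.

50.6°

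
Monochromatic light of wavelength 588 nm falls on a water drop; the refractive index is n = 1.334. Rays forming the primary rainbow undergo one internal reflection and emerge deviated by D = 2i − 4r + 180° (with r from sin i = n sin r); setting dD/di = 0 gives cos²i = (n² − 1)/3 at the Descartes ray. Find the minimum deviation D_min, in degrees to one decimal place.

138.1°

cos²i = (1.77956 − 1)/3 = 0.25985; i = arccos(0.50976) = 59.352°.
sin r = sin 59.352°/1.334 = 0.64492; r = 40.159°.
D_min = 2·59.352° − 4·40.159° + 180° = 138.067°.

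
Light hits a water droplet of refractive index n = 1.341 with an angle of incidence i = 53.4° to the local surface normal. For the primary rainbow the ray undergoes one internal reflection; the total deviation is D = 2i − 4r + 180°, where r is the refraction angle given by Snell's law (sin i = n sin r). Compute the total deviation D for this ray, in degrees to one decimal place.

139.7°

sin r = sin 53.4° / 1.341 = 0.8028/1.341 = 0.5987; r = 36.77°.
D = 2·53.4° − 4·36.77° + 180° = 106.80° − 147.10° + 180° = 139.70°.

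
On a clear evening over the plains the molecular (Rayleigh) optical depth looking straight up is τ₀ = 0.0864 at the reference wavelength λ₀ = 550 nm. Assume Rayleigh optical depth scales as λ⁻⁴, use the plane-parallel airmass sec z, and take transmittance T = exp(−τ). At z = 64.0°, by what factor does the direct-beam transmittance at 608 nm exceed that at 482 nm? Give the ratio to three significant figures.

Airmass: sec 64.0° = 2.2812.
τ(608 nm) = 0.0864 × (550/608)⁴ × 2.2812 = 0.0864 × 0.6696 × 2.2812 = 0.1320.
τ(482 nm) = 0.0864 × (550/482)⁴ × 2.2812 = 0.0864 × 1.6954 × 2.2812 = 0.3341.
T(608)/T(482) = exp(τ_B − τ_A) = exp(0.2022) = 1.2240.

1.22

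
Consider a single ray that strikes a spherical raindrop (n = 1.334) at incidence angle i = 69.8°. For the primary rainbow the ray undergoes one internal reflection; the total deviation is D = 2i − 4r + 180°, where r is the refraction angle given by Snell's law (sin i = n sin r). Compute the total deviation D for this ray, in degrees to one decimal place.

sin r = sin 69.8° / 1.334 = 0.9385/1.334 = 0.7035; r = 44.71°.
D = 2·69.8° − 4·44.71° + 180° = 139.60° − 178.84° + 180° = 140.76°.

140.8°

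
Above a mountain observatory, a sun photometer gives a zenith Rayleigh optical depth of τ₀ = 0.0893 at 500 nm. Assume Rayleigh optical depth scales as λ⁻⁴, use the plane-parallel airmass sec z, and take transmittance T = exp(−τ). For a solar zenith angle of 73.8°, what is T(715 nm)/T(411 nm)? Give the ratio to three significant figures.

Airmass: sec 73.8° = 3.5843.
τ(715 nm) = 0.0893 × (500/715)⁴ × 3.5843 = 0.0893 × 0.2391 × 3.5843 = 0.0765.
τ(411 nm) = 0.0893 × (500/411)⁴ × 3.5843 = 0.0893 × 2.1903 × 3.5843 = 0.7011.
T(715)/T(411) = exp(τ_B − τ_A) = exp(0.6245) = 1.8674.

1.87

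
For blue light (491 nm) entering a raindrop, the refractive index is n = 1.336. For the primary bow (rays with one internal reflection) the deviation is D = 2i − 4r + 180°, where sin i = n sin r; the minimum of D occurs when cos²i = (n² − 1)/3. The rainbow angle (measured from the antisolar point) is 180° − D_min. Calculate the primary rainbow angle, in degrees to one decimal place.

41.6°

cos²i = (1.78490 − 1)/3 = 0.26163; i = arccos(0.51150) = 59.236°.
sin r = sin 59.236°/1.336 = 0.64318; r = 40.029°.
D_min = 2·59.236° − 4·40.029° + 180° = 138.356°.
Rainbow angle = 180° − D_min = 41.644°.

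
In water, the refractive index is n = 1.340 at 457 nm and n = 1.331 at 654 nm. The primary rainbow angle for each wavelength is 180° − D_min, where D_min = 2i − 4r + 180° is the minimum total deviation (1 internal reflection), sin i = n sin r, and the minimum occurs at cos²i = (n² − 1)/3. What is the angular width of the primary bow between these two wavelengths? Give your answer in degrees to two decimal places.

1.30°

At 457 nm (n = 1.340): cos²i = 0.26520 → i = 59.004°, r = 39.770°, D_min = 138.929°, rainbow angle = 41.071°.
At 654 nm (n = 1.331): cos²i = 0.25719 → i = 59.527°, r = 40.356°, D_min = 137.630°, rainbow angle = 42.370°.
Angular width = |41.071° − 42.370°| = 1.299°.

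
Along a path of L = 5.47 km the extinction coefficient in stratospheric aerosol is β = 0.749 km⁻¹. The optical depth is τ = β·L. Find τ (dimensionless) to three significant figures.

4.10

τ = β·L = 0.749 × 5.47 = 4.0970.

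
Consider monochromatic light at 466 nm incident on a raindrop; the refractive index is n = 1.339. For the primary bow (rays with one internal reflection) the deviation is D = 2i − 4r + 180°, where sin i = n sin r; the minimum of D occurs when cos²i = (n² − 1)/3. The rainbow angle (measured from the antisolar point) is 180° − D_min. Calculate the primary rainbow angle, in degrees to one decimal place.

41.2°

cos²i = (1.79292 − 1)/3 = 0.26431; i = arccos(0.51411) = 59.062°.
sin r = sin 59.062°/1.339 = 0.64057; r = 39.834°.
D_min = 2·59.062° − 4·39.834° + 180° = 138.786°.
Rainbow angle = 180° − D_min = 41.214°.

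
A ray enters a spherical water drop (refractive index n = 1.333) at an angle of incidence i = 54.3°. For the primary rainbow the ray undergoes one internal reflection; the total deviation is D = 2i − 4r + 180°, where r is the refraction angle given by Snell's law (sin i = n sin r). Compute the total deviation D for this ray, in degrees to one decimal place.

138.5°

sin r = sin 54.3° / 1.333 = 0.8121/1.333 = 0.6092; r = 37.53°.
D = 2·54.3° − 4·37.53° + 180° = 108.60° − 150.13° + 180° = 138.47°.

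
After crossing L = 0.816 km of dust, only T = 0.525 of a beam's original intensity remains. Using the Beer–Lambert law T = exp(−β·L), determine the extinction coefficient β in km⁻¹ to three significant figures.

Beer–Lambert: T = exp(−βL) ⇒ β = −ln(T)/L = −ln(0.525)/0.816 = 0.6444/0.816 = 0.7897 km⁻¹.

0.790 km⁻¹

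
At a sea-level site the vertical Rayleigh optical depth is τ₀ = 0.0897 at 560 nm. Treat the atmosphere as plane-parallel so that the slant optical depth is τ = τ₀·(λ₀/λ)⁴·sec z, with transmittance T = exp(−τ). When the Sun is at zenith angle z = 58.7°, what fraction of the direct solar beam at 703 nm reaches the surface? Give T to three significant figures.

0.933

sec 58.7° = 1.9249.
τ = 0.0897 × (560/703)⁴ × 1.9249 = 0.0897 × 0.4027 × 1.9249 = 0.0695.
T = exp(−0.0695) = 0.9328.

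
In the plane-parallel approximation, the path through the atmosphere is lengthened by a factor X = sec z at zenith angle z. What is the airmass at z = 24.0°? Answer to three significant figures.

1.09

X = sec z = 1/cos 24.0° = 1/0.9135 = 1.0946.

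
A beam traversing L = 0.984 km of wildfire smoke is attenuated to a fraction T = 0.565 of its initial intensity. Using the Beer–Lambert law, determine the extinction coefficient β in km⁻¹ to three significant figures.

Beer–Lambert: T = exp(−βL) ⇒ β = −ln(T)/L = −ln(0.565)/0.984 = 0.5709/0.984 = 0.5802 km⁻¹.

0.580 km⁻¹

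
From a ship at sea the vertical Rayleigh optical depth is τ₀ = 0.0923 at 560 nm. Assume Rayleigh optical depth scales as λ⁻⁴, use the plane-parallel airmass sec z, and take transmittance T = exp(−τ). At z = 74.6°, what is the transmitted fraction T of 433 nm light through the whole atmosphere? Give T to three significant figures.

sec 74.6° = 3.7657.
τ = 0.0923 × (560/433)⁴ × 3.7657 = 0.0923 × 2.7977 × 3.7657 = 0.9724.
T = exp(−0.9724) = 0.3782.

0.378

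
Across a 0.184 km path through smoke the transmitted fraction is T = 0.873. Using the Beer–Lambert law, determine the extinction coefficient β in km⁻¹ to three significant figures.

Beer–Lambert: T = exp(−βL) ⇒ β = −ln(T)/L = −ln(0.873)/0.184 = 0.1358/0.184 = 0.7382 km⁻¹.

0.738 km⁻¹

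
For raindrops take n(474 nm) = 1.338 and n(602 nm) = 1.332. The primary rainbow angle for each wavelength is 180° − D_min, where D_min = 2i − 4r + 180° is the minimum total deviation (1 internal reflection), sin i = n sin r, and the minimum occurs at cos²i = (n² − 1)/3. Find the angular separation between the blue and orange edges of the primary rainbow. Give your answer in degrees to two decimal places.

At 474 nm (n = 1.338): cos²i = 0.26341 → i = 59.120°, r = 39.899°, D_min = 138.643°, rainbow angle = 41.357°.
At 602 nm (n = 1.332): cos²i = 0.25807 → i = 59.469°, r = 40.290°, D_min = 137.776°, rainbow angle = 42.224°.
Angular width = |41.357° − 42.224°| = 0.867°.

0.87°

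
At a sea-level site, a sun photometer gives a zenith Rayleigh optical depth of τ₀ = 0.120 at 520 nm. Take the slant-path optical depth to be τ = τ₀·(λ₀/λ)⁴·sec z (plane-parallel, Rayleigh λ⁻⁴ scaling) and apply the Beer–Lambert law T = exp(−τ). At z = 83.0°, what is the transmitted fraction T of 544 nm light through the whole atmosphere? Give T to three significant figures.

sec 83.0° = 8.2055.
τ = 0.120 × (520/544)⁴ × 8.2055 = 0.120 × 0.8349 × 8.2055 = 0.8221.
T = exp(−0.8221) = 0.4395.

0.440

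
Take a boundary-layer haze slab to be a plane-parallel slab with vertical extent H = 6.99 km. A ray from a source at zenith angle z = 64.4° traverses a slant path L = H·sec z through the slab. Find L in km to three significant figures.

16.2 km

sec z = 1/cos 64.4° = 2.3144.
L = 6.99 × 2.3144 = 16.177 km.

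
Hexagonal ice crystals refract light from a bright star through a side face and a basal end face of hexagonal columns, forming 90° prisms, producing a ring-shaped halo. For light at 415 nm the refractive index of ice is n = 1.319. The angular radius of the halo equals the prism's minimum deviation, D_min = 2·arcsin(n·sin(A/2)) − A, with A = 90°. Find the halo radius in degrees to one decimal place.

n·sin(A/2) = 1.319 × sin 45° = 1.319 × 0.7071 = 0.9327.
D_min = 2·arcsin(0.9327) − 90° = 2 × 68.856° − 90° = 47.711°.

47.7°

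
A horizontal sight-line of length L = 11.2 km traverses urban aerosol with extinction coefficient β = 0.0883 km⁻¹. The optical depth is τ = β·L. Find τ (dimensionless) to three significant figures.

τ = β·L = 0.0883 × 11.2 = 0.9890.

0.989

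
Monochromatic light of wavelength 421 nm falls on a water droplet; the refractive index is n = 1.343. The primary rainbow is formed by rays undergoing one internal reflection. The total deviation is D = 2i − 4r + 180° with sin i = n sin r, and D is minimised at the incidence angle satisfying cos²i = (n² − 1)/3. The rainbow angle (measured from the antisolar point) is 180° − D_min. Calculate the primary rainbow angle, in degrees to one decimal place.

cos²i = (1.80365 − 1)/3 = 0.26788; i = arccos(0.51757) = 58.830°.
sin r = sin 58.830°/1.343 = 0.63711; r = 39.577°.
D_min = 2·58.830° − 4·39.577° + 180° = 139.354°.
Rainbow angle = 180° − D_min = 40.646°.

40.6°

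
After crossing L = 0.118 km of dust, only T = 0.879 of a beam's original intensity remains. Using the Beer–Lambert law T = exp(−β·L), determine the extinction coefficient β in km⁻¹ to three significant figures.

Beer–Lambert: T = exp(−βL) ⇒ β = −ln(T)/L = −ln(0.879)/0.118 = 0.1290/0.118 = 1.093 km⁻¹.

1.09 km⁻¹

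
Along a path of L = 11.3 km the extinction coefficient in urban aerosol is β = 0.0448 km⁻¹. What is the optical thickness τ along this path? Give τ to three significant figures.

0.506

τ = β·L = 0.0448 × 11.3 = 0.5062.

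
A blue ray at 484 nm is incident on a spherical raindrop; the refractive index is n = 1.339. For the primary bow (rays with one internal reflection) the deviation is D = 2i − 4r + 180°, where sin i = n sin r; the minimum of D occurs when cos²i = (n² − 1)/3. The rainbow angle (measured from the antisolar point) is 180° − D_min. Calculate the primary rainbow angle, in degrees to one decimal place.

cos²i = (1.79292 − 1)/3 = 0.26431; i = arccos(0.51411) = 59.062°.
sin r = sin 59.062°/1.339 = 0.64057; r = 39.834°.
D_min = 2·59.062° − 4·39.834° + 180° = 138.786°.
Rainbow angle = 180° − D_min = 41.214°.

41.2°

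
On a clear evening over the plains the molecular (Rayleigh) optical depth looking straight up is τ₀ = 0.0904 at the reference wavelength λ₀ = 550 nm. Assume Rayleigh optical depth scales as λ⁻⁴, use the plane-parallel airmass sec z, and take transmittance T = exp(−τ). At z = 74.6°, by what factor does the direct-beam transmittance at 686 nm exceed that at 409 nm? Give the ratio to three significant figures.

Airmass: sec 74.6° = 3.7657.
τ(686 nm) = 0.0904 × (550/686)⁴ × 3.7657 = 0.0904 × 0.4132 × 3.7657 = 0.1407.
τ(409 nm) = 0.0904 × (550/409)⁴ × 3.7657 = 0.0904 × 3.2701 × 3.7657 = 1.1132.
T(686)/T(409) = exp(τ_B − τ_A) = exp(0.9725) = 2.6446.

2.64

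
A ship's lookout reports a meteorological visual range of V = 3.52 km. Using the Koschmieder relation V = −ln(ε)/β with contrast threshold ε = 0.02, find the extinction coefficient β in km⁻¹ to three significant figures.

β = −ln(0.02) / V = 3.912 / 3.52 = 1.1114 km⁻¹.

1.11 km⁻¹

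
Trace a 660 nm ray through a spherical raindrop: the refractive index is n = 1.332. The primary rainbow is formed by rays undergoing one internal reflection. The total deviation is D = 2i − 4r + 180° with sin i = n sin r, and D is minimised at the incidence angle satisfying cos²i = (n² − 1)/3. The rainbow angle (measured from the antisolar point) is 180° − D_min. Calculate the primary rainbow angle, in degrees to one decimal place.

42.2°

cos²i = (1.77422 − 1)/3 = 0.25807; i = arccos(0.50801) = 59.469°.
sin r = sin 59.469°/1.332 = 0.64666; r = 40.290°.
D_min = 2·59.469° − 4·40.290° + 180° = 137.776°.
Rainbow angle = 180° − D_min = 42.224°.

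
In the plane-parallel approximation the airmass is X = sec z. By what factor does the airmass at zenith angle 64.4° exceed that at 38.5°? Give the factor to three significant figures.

1.81

X(64.4°)/X(38.5°) = sec 64.4° / sec 38.5° = cos 38.5° / cos 64.4° = 0.7826/0.4321 = 1.8112.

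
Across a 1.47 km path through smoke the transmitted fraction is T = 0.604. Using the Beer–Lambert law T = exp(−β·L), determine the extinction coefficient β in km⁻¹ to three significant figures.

0.343 km⁻¹

Beer–Lambert: T = exp(−βL) ⇒ β = −ln(T)/L = −ln(0.604)/1.47 = 0.5042/1.47 = 0.343 km⁻¹.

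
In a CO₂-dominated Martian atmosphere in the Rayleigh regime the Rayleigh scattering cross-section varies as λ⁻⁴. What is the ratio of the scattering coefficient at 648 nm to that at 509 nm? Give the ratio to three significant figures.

0.381

Rayleigh scattering ∝ λ⁻⁴, so the ratio of coefficients is the inverse fourth power of the wavelength ratio.
σ(648)/σ(509) = (509/648)⁴ = (0.7855)⁴ = 0.3807.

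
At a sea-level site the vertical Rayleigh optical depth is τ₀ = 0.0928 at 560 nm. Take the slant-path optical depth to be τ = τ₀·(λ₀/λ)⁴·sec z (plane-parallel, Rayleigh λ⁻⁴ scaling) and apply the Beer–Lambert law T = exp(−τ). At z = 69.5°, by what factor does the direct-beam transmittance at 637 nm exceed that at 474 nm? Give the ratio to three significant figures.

1.43

Airmass: sec 69.5° = 2.8555.
τ(637 nm) = 0.0928 × (560/637)⁴ × 2.8555 = 0.0928 × 0.5973 × 2.8555 = 0.1583.
τ(474 nm) = 0.0928 × (560/474)⁴ × 2.8555 = 0.0928 × 1.9482 × 2.8555 = 0.5163.
T(637)/T(474) = exp(τ_B − τ_A) = exp(0.3580) = 1.4304.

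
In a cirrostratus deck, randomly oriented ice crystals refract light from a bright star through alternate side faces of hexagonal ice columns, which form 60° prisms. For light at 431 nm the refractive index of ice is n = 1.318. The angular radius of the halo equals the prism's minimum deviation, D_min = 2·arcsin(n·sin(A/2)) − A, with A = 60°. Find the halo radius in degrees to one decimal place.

n·sin(A/2) = 1.318 × sin 30° = 1.318 × 0.5000 = 0.6590.
D_min = 2·arcsin(0.6590) − 60° = 2 × 41.224° − 60° = 22.447°.

22.4°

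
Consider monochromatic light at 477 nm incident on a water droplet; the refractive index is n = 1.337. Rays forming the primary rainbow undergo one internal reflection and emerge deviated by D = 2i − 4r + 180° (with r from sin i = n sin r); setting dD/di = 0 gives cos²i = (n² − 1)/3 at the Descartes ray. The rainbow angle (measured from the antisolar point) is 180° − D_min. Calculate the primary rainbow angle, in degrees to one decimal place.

cos²i = (1.78757 − 1)/3 = 0.26252; i = arccos(0.51237) = 59.178°.
sin r = sin 59.178°/1.337 = 0.64231; r = 39.964°.
D_min = 2·59.178° − 4·39.964° + 180° = 138.500°.
Rainbow angle = 180° − D_min = 41.500°.

41.5°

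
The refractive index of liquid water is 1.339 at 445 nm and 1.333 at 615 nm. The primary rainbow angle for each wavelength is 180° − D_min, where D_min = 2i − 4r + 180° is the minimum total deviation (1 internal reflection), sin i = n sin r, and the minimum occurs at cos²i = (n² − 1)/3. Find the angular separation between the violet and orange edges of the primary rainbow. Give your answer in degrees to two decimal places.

0.86°

At 445 nm (n = 1.339): cos²i = 0.26431 → i = 59.062°, r = 39.834°, D_min = 138.786°, rainbow angle = 41.214°.
At 615 nm (n = 1.333): cos²i = 0.25896 → i = 59.410°, r = 40.225°, D_min = 137.922°, rainbow angle = 42.078°.
Angular width = |41.214° − 42.078°| = 0.865°.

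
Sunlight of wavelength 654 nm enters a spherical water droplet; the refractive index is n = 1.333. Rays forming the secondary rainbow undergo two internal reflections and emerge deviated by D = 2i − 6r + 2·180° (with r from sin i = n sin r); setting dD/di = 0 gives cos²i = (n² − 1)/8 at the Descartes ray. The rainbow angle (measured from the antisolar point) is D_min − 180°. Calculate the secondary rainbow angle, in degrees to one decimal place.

50.9°

cos²i = (1.77689 − 1)/8 = 0.09711; i = arccos(0.31163) = 71.843°.
sin r = sin 71.843°/1.333 = 0.71283; r = 45.466°.
D_min = 2·71.843° − 6·45.466° + 360° = 230.891°.
Rainbow angle = D_min − 180° = 50.891°.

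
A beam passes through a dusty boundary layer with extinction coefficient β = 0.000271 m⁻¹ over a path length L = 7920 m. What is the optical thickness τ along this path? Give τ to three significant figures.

τ = β·L = 0.000271 × 7920 = 2.1463.

2.15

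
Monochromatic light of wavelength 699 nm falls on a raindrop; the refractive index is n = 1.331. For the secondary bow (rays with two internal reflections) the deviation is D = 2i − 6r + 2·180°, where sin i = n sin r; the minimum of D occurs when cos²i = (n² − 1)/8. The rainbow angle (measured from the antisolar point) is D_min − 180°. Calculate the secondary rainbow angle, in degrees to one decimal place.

cos²i = (1.77156 − 1)/8 = 0.09645; i = arccos(0.31056) = 71.907°.
sin r = sin 71.907°/1.331 = 0.71417; r = 45.575°.
D_min = 2·71.907° − 6·45.575° + 360° = 230.365°.
Rainbow angle = D_min − 180° = 50.365°.

50.4°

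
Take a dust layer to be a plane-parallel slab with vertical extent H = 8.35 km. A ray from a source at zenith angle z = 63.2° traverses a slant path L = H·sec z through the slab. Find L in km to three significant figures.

sec z = 1/cos 63.2° = 2.2179.
L = 8.35 × 2.2179 = 18.519 km.

18.5 km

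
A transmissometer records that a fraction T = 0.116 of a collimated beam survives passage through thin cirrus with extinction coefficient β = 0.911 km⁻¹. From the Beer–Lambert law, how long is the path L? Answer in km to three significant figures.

Beer–Lambert: T = exp(−βL) ⇒ L = −ln(T)/β = −ln(0.116)/0.911 = 2.1542/0.911 = 2.365 km.

2.36 km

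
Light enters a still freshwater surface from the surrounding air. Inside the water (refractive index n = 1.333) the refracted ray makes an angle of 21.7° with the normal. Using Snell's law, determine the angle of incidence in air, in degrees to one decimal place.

29.5°

Snell: sin θ_i = n · sin θ_r = 1.333 × sin 21.7° = 1.333 × 0.3697 = 0.4929.
θ_i = arcsin(0.4929) = 29.53°.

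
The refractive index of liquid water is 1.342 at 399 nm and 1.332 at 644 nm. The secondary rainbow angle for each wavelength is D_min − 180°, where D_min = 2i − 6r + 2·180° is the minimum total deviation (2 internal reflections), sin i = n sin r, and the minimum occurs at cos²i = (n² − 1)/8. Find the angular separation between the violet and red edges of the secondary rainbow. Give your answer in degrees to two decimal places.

At 399 nm (n = 1.342): cos²i = 0.10012 → i = 71.554°, r = 44.981°, D_min = 233.222°, rainbow angle = 53.222°.
At 644 nm (n = 1.332): cos²i = 0.09678 → i = 71.875°, r = 45.520°, D_min = 230.628°, rainbow angle = 50.628°.
Angular width = |53.222° − 50.628°| = 2.594°.

2.59°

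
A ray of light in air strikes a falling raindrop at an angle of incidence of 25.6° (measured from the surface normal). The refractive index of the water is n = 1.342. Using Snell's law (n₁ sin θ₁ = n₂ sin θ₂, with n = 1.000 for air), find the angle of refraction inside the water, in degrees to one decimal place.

Snell: sin θ_r = sin θ_i / n = sin 25.6° / 1.342 = 0.4321 / 1.342 = 0.3220.
θ_r = arcsin(0.3220) = 18.78°.

18.8°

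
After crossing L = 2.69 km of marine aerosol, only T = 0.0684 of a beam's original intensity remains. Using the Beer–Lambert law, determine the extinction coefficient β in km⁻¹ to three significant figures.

Beer–Lambert: T = exp(−βL) ⇒ β = −ln(T)/L = −ln(0.0684)/2.69 = 2.6824/2.69 = 0.9972 km⁻¹.

0.997 km⁻¹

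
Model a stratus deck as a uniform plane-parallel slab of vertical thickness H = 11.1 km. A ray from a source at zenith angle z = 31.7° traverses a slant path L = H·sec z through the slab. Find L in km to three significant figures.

13.0 km

sec z = 1/cos 31.7° = 1.1753.
L = 11.1 × 1.1753 = 13.046 km.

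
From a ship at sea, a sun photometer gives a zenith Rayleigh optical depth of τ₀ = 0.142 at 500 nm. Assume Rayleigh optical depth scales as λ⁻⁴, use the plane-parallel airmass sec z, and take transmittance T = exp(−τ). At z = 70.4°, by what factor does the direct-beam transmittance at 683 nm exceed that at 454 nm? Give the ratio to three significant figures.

Airmass: sec 70.4° = 2.9811.
τ(683 nm) = 0.142 × (500/683)⁴ × 2.9811 = 0.142 × 0.2872 × 2.9811 = 0.1216.
τ(454 nm) = 0.142 × (500/454)⁴ × 2.9811 = 0.142 × 1.4711 × 2.9811 = 0.6228.
T(683)/T(454) = exp(τ_B − τ_A) = exp(0.5012) = 1.6507.

1.65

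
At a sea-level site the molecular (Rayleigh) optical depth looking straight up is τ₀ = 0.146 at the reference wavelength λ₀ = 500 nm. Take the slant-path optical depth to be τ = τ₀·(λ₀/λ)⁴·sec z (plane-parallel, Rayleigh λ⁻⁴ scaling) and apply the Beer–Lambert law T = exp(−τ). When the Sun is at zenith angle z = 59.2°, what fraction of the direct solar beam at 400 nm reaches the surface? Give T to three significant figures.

sec 59.2° = 1.9530.
τ = 0.146 × (500/400)⁴ × 1.9530 = 0.146 × 2.4414 × 1.9530 = 0.6961.
T = exp(−0.6961) = 0.4985.

0.499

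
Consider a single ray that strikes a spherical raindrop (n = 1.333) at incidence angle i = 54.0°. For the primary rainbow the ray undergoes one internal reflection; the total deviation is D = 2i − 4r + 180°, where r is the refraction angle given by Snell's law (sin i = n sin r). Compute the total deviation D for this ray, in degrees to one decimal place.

sin r = sin 54.0° / 1.333 = 0.8090/1.333 = 0.6069; r = 37.37°.
D = 2·54.0° − 4·37.37° + 180° = 108.00° − 149.47° + 180° = 138.53°.

138.5°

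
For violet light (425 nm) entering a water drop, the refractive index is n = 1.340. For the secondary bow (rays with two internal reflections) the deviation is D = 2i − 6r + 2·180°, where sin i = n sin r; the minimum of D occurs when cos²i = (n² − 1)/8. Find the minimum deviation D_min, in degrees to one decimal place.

cos²i = (1.79560 − 1)/8 = 0.09945; i = arccos(0.31536) = 71.618°.
sin r = sin 71.618°/1.340 = 0.70819; r = 45.088°.
D_min = 2·71.618° − 6·45.088° + 360° = 232.709°.

232.7°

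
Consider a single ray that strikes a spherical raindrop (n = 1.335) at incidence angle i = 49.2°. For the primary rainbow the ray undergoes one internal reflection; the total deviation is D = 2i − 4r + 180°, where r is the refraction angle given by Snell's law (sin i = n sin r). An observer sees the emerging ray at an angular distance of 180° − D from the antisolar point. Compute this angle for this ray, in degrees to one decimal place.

sin r = sin 49.2° / 1.335 = 0.7570/1.335 = 0.5670; r = 34.54°.
D = 2·49.2° − 4·34.54° + 180° = 98.40° − 138.18° + 180° = 140.22°.
Angle from antisolar point = 180° − D = 39.78°.

39.8°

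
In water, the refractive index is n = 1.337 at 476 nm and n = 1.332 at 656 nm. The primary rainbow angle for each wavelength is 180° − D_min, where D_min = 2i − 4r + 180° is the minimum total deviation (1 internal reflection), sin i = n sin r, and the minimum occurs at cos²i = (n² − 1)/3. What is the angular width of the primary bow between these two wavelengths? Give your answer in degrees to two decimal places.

At 476 nm (n = 1.337): cos²i = 0.26252 → i = 59.178°, r = 39.964°, D_min = 138.500°, rainbow angle = 41.500°.
At 656 nm (n = 1.332): cos²i = 0.25807 → i = 59.469°, r = 40.290°, D_min = 137.776°, rainbow angle = 42.224°.
Angular width = |41.500° − 42.224°| = 0.724°.

0.72°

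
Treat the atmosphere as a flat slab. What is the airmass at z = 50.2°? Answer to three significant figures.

X = sec z = 1/cos 50.2° = 1/0.6401 = 1.5622.

1.56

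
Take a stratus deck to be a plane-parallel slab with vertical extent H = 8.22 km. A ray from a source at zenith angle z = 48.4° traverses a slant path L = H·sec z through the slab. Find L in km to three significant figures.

sec z = 1/cos 48.4° = 1.5062.
L = 8.22 × 1.5062 = 12.381 km.

12.4 km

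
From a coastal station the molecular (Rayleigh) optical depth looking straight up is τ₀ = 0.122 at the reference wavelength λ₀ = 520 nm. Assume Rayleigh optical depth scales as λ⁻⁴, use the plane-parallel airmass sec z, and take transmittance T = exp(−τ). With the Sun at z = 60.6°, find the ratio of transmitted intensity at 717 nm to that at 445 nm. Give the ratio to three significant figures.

1.48

Airmass: sec 60.6° = 2.0371.
τ(717 nm) = 0.122 × (520/717)⁴ × 2.0371 = 0.122 × 0.2767 × 2.0371 = 0.0688.
τ(445 nm) = 0.122 × (520/445)⁴ × 2.0371 = 0.122 × 1.8645 × 2.0371 = 0.4634.
T(717)/T(445) = exp(τ_B − τ_A) = exp(0.3946) = 1.4838.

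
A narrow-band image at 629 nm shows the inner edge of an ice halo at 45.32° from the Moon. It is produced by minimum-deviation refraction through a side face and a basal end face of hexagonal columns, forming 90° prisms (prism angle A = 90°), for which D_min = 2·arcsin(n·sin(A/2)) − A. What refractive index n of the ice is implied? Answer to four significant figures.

1.308

Rearranging: n = sin((D_min + A)/2) / sin(A/2).
(D_min + A)/2 = (45.32° + 90°)/2 = 67.660°.
n = sin 67.660° / sin 45° = 0.9249 / 0.7071 = 1.3081.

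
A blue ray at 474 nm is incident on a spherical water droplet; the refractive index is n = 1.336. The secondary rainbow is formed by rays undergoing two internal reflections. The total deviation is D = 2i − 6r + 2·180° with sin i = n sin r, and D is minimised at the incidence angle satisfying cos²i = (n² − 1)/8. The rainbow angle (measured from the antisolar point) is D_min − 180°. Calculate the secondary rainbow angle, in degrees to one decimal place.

cos²i = (1.78490 − 1)/8 = 0.09811; i = arccos(0.31323) = 71.746°.
sin r = sin 71.746°/1.336 = 0.71084; r = 45.303°.
D_min = 2·71.746° − 6·45.303° + 360° = 231.674°.
Rainbow angle = D_min − 180° = 51.674°.

51.7°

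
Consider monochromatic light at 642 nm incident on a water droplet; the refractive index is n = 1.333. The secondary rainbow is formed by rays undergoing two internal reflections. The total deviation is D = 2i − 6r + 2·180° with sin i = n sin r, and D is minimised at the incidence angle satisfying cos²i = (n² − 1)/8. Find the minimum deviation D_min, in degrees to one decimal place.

cos²i = (1.77689 − 1)/8 = 0.09711; i = arccos(0.31163) = 71.843°.
sin r = sin 71.843°/1.333 = 0.71283; r = 45.466°.
D_min = 2·71.843° − 6·45.466° + 360° = 230.891°.

230.9°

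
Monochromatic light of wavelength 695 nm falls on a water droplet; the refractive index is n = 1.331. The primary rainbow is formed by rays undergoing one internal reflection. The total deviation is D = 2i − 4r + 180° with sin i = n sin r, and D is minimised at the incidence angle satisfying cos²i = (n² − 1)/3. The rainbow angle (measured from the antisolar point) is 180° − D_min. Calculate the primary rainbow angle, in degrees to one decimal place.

cos²i = (1.77156 − 1)/3 = 0.25719; i = arccos(0.50714) = 59.527°.
sin r = sin 59.527°/1.331 = 0.64753; r = 40.356°.
D_min = 2·59.527° − 4·40.356° + 180° = 137.630°.
Rainbow angle = 180° − D_min = 42.370°.

42.4°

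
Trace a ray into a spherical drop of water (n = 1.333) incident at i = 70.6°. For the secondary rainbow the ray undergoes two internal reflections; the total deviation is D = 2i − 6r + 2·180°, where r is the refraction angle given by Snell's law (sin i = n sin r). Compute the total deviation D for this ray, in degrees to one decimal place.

sin r = sin 70.6° / 1.333 = 0.9432/1.333 = 0.7076; r = 45.04°.
D = 2·70.6° − 6·45.04° + 2·180° = 141.20° − 270.24° + 360° = 230.96°.

231.0°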